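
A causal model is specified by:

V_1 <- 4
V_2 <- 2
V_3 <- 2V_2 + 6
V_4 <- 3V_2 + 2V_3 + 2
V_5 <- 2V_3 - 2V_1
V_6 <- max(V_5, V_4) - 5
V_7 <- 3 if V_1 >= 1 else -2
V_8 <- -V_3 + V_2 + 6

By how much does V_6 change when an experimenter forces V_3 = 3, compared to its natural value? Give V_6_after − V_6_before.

-14

The intervention breaks the incoming arrows to V_3: V_3 <- 2V_2 + 6 no longer applies, and V_3 = 3.
V_4 = 3V_2 + 2V_3 + 2  [with V_2=2, V_3=3]  = 14
V_5 = 2V_3 - 2V_1  [with V_3=3, V_1=4]  = -2
V_6 = max(V_5, V_4) - 5  [with V_5=-2, V_4=14]  = 9
Without intervention: V_3 = 2V_2 + 6  [with V_2=2]  = 10; V_4 = 3V_2 + 2V_3 + 2  [with V_2=2, V_3=10]  = 28; V_5 = 2V_3 - 2V_1  [with V_3=10, V_1=4]  = 12; V_6 = max(V_5, V_4) - 5  [with V_5=12, V_4=28]  = 23.
Change = 9 − 23 = -14.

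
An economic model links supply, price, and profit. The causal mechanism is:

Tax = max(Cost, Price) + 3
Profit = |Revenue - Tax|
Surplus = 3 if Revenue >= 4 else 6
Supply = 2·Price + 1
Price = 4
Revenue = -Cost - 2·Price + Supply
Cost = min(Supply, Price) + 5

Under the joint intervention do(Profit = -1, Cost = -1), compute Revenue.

Under do(Profit = -1, Cost = -1), each intervened variable's structural equation is replaced by its fixed value.
Supply = 2·Price + 1  [with Price=4]  = 9
Revenue = -Cost - 2·Price + Supply  [with Cost=-1, Price=4, Supply=9]  = 2

2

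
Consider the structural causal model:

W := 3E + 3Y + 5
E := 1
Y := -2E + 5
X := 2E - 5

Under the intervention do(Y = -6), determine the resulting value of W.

-10

Under do(Y=-6), the mechanism Y := -2E + 5 is discarded; Y is fixed at -6.
W = 3E + 3Y + 5  [with E=1, Y=-6]  = -10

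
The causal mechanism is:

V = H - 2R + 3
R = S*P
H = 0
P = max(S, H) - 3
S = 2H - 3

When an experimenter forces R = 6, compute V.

-9

Intervening sets R = 6 and removes its equation (R = S*P).
V = H - 2R + 3  [with H=0, R=6]  = -9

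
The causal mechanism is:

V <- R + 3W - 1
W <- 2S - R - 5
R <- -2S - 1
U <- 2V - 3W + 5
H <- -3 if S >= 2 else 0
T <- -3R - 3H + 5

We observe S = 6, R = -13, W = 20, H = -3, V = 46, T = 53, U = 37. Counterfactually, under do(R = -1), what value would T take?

Under do(R=-1), the mechanism R <- -2S - 1 is discarded; R is fixed at -1.
H = -3 if S >= 2 else 0  [with S=6]  = -3
T = -3R - 3H + 5  [with R=-1, H=-3]  = 17

17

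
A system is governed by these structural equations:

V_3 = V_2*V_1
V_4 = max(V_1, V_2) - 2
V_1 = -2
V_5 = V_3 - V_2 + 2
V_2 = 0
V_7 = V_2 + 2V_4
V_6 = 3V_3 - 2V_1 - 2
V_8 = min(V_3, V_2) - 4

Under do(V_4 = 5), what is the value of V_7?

The intervention breaks the incoming arrows to V_4: V_4 = max(V_1, V_2) - 2 no longer applies, and V_4 = 5.
V_7 = V_2 + 2V_4  [with V_2=0, V_4=5]  = 10

10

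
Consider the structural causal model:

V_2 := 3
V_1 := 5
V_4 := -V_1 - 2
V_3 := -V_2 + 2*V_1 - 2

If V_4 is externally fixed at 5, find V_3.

Under do(V_4=5), the mechanism V_4 := -V_1 - 2 is discarded; V_4 is fixed at 5.
Since V_3 is not a descendant of the intervened variable, it is unaffected.
V_3 = -V_2 + 2*V_1 - 2  [with V_2=3, V_1=5]  = 5

5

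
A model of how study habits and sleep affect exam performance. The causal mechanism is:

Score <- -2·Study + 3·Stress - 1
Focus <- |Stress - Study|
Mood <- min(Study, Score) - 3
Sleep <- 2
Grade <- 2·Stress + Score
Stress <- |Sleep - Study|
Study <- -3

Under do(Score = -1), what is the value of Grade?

Under do(Score=-1), the mechanism Score <- -2·Study + 3·Stress - 1 is discarded; Score is fixed at -1.
Stress = |Sleep - Study|  [with Sleep=2, Study=-3]  = 5
Grade = 2·Stress + Score  [with Stress=5, Score=-1]  = 9

9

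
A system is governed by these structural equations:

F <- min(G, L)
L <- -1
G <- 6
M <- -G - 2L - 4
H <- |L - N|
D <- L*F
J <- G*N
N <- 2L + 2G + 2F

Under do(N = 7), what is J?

42

Intervening sets N = 7 and removes its equation (N <- 2L + 2G + 2F).
J = G*N  [with G=6, N=7]  = 42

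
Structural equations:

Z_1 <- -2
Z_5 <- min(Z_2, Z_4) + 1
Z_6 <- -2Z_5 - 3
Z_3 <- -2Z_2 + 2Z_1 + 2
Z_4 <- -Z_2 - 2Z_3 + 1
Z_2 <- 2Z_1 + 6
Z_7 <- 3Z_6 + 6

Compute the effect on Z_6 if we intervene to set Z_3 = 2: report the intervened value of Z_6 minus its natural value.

The intervention breaks the incoming arrows to Z_3: Z_3 <- -2Z_2 + 2Z_1 + 2 no longer applies, and Z_3 = 2.
Z_2 = 2Z_1 + 6  [with Z_1=-2]  = 2
Z_4 = -Z_2 - 2Z_3 + 1  [with Z_2=2, Z_3=2]  = -5
Z_5 = min(Z_2, Z_4) + 1  [with Z_2=2, Z_4=-5]  = -4
Z_6 = -2Z_5 - 3  [with Z_5=-4]  = 5
Without intervention: Z_2 = 2Z_1 + 6  [with Z_1=-2]  = 2; Z_3 = -2Z_2 + 2Z_1 + 2  [with Z_2=2, Z_1=-2]  = -6; Z_4 = -Z_2 - 2Z_3 + 1  [with Z_2=2, Z_3=-6]  = 11; Z_5 = min(Z_2, Z_4) + 1  [with Z_2=2, Z_4=11]  = 3; Z_6 = -2Z_5 - 3  [with Z_5=3]  = -9.
Change = 5 − (-9) = 14.

14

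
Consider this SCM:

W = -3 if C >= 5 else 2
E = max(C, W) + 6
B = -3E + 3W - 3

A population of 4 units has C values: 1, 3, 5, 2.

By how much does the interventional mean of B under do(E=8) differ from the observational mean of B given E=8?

do(E=8) breaks E's dependence on C. With E=8 fixed, B across the units is -21, -21, -36, -21, mean -24.75.
Observing E=8 restricts to units where E's equation naturally yields 8: C ∈ {1, 2}. In that subpopulation B = -21, -21, mean -21.
Difference = -24.75 − (-21) = -3.75.

-3.75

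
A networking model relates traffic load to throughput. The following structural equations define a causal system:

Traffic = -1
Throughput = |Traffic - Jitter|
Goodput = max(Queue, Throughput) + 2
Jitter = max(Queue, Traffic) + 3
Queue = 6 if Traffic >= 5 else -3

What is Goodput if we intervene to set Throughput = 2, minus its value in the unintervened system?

Intervening sets Throughput = 2 and removes its equation (Throughput = |Traffic - Jitter|).
Queue = 6 if Traffic >= 5 else -3  [with Traffic=-1]  = -3
Goodput = max(Queue, Throughput) + 2  [with Queue=-3, Throughput=2]  = 4
Without intervention: Queue = 6 if Traffic >= 5 else -3  [with Traffic=-1]  = -3; Jitter = max(Queue, Traffic) + 3  [with Queue=-3, Traffic=-1]  = 2; Throughput = |Traffic - Jitter|  [with Traffic=-1, Jitter=2]  = 3; Goodput = max(Queue, Throughput) + 2  [with Queue=-3, Throughput=3]  = 5.
Change = 4 − 5 = -1.

-1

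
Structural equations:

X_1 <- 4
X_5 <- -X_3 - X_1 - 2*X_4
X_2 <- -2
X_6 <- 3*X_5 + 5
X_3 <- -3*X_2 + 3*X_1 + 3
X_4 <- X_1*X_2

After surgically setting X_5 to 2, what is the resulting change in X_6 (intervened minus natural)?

The intervention breaks the incoming arrows to X_5: X_5 <- -X_3 - X_1 - 2*X_4 no longer applies, and X_5 = 2.
X_6 = 3*X_5 + 5  [with X_5=2]  = 11
Without intervention: X_3 = -3*X_2 + 3*X_1 + 3  [with X_2=-2, X_1=4]  = 21; X_4 = X_1*X_2  [with X_1=4, X_2=-2]  = -8; X_5 = -X_3 - X_1 - 2*X_4  [with X_3=21, X_1=4, X_4=-8]  = -9; X_6 = 3*X_5 + 5  [with X_5=-9]  = -22.
Change = 11 − (-22) = 33.

33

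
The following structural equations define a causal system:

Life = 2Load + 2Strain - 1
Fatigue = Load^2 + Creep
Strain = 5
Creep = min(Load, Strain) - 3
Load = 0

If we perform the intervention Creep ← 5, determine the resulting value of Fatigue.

The intervention breaks the incoming arrows to Creep: Creep = min(Load, Strain) - 3 no longer applies, and Creep = 5.
Fatigue = Load^2 + Creep  [with Load=0, Creep=5]  = 5

5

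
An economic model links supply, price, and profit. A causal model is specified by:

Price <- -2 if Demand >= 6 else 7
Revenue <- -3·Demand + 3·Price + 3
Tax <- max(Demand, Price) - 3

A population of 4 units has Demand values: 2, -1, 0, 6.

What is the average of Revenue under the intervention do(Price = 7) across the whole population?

Every unit gets Price=7 under the intervention. Revenue values become 18, 27, 24, 6; E[Revenue|do(Price=7)] = 18.75.

18.75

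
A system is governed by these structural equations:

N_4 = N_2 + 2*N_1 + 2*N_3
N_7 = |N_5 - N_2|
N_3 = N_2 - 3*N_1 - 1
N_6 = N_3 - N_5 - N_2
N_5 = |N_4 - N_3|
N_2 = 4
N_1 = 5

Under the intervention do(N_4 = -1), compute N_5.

11

Intervening sets N_4 = -1 and removes its equation (N_4 = N_2 + 2*N_1 + 2*N_3).
N_3 = N_2 - 3*N_1 - 1  [with N_2=4, N_1=5]  = -12
N_5 = |N_4 - N_3|  [with N_4=-1, N_3=-12]  = 11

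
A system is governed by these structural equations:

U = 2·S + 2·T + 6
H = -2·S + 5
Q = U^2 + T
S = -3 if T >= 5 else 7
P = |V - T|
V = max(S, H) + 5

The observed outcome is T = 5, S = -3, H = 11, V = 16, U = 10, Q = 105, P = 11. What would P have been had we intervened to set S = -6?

17

Under do(S=-6), the mechanism S = -3 if T >= 5 else 7 is discarded; S is fixed at -6.
H = -2·S + 5  [with S=-6]  = 17
V = max(S, H) + 5  [with S=-6, H=17]  = 22
P = |V - T|  [with V=22, T=5]  = 17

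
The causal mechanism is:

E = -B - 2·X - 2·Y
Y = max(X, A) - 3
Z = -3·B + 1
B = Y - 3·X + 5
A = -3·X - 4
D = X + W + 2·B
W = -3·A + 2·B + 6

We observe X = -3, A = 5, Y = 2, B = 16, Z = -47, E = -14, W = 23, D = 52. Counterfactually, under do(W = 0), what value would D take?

do(W=0) replaces the equation W = -3·A + 2·B + 6 with the constant W = 0.
A = -3·X - 4  [with X=-3]  = 5
Y = max(X, A) - 3  [with X=-3, A=5]  = 2
B = Y - 3·X + 5  [with Y=2, X=-3]  = 16
D = X + W + 2·B  [with X=-3, W=0, B=16]  = 29

29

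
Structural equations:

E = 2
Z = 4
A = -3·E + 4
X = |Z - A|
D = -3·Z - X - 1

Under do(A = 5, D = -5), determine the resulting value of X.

The joint intervention fixes A = 5, D = -5, removing each variable's own equation.
X = |Z - A|  [with Z=4, A=5]  = 1

1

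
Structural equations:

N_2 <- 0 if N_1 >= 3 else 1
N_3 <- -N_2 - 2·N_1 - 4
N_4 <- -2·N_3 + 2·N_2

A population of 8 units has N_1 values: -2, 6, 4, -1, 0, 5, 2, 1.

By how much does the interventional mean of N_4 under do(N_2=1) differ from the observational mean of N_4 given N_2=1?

Every unit gets N_2=1 under the intervention. N_4 values become 4, 36, 28, 8, 12, 32, 20, 16; E[N_4|do(N_2=1)] = 19.5.
Observing N_2=1 restricts to units where N_2's equation naturally yields 1: N_1 ∈ {-2, -1, 0, 2, 1}. In that subpopulation N_4 = 4, 8, 12, 20, 16, mean 12.
Difference = 19.5 − 12 = 7.5.

7.5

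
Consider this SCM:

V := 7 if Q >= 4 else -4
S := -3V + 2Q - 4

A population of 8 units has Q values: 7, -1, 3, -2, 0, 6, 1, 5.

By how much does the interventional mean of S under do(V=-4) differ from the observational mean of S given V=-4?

do(V=-4) breaks V's dependence on Q. With V=-4 fixed, S across the units is 22, 6, 14, 4, 8, 20, 10, 18, mean 12.75.
Observing V=-4 restricts to units where V's equation naturally yields -4: Q ∈ {-1, 3, -2, 0, 1}. In that subpopulation S = 6, 14, 4, 8, 10, mean 8.4.
Difference = 12.75 − 8.4 = 4.35.

4.35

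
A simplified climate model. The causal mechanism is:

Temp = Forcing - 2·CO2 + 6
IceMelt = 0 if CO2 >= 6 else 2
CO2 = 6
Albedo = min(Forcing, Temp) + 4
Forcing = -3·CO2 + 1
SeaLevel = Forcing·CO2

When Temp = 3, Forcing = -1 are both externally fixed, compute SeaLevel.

-6

Setting Temp = 3, Forcing = -1 by intervention discards those variables' equations.
SeaLevel = Forcing·CO2  [with Forcing=-1, CO2=6]  = -6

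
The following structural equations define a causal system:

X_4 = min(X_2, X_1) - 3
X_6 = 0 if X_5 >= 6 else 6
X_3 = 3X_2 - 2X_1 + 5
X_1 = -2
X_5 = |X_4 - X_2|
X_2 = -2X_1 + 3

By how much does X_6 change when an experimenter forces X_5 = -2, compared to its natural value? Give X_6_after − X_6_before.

6

The intervention breaks the incoming arrows to X_5: X_5 = |X_4 - X_2| no longer applies, and X_5 = -2.
X_6 = 0 if X_5 >= 6 else 6  [with X_5=-2]  = 6
Without intervention: X_2 = -2X_1 + 3  [with X_1=-2]  = 7; X_4 = min(X_2, X_1) - 3  [with X_2=7, X_1=-2]  = -5; X_5 = |X_4 - X_2|  [with X_4=-5, X_2=7]  = 12; X_6 = 0 if X_5 >= 6 else 6  [with X_5=12]  = 0.
Change = 6 − 0 = 6.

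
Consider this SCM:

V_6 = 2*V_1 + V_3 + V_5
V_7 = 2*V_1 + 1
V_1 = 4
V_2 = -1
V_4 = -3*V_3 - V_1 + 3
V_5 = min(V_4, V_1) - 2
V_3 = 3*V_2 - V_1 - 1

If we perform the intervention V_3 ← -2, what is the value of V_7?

The intervention breaks the incoming arrows to V_3: V_3 = 3*V_2 - V_1 - 1 no longer applies, and V_3 = -2.
V_7 is not downstream of the intervention, so its value is determined by the original equations.
V_7 = 2*V_1 + 1  [with V_1=4]  = 9

9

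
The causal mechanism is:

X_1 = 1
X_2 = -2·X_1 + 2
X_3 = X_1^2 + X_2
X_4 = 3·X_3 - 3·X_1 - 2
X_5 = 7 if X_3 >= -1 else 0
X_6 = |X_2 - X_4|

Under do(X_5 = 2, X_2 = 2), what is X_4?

Setting X_5 = 2, X_2 = 2 by intervention discards those variables' equations.
X_3 = X_1^2 + X_2  [with X_1=1, X_2=2]  = 3
X_4 = 3·X_3 - 3·X_1 - 2  [with X_3=3, X_1=1]  = 4

4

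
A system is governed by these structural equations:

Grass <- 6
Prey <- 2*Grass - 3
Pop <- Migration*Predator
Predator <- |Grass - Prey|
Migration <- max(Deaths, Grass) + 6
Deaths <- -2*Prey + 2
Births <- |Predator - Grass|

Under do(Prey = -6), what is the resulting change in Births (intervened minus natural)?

Under do(Prey=-6), the mechanism Prey <- 2*Grass - 3 is discarded; Prey is fixed at -6.
Predator = |Grass - Prey|  [with Grass=6, Prey=-6]  = 12
Births = |Predator - Grass|  [with Predator=12, Grass=6]  = 6
Without intervention: Prey = 2*Grass - 3  [with Grass=6]  = 9; Predator = |Grass - Prey|  [with Grass=6, Prey=9]  = 3; Births = |Predator - Grass|  [with Predator=3, Grass=6]  = 3.
Change = 6 − 3 = 3.

3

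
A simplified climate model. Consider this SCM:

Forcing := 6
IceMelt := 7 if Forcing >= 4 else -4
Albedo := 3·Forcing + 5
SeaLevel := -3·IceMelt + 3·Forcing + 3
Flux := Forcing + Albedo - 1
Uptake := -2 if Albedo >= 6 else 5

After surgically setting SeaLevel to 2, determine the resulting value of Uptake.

Under do(SeaLevel=2), the mechanism SeaLevel := -3·IceMelt + 3·Forcing + 3 is discarded; SeaLevel is fixed at 2.
Since Uptake is not a descendant of the intervened variable, it is unaffected.
Albedo = 3·Forcing + 5  [with Forcing=6]  = 23
Uptake = -2 if Albedo >= 6 else 5  [with Albedo=23]  = -2

-2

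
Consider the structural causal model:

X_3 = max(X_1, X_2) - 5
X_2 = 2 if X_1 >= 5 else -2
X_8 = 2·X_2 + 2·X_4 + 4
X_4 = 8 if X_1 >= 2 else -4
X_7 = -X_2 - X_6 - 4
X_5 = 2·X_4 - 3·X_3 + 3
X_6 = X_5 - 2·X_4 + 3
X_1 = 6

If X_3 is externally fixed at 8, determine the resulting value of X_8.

The intervention breaks the incoming arrows to X_3: X_3 = max(X_1, X_2) - 5 no longer applies, and X_3 = 8.
Since X_8 is not a descendant of the intervened variable, it is unaffected.
X_2 = 2 if X_1 >= 5 else -2  [with X_1=6]  = 2
X_4 = 8 if X_1 >= 2 else -4  [with X_1=6]  = 8
X_8 = 2·X_2 + 2·X_4 + 4  [with X_2=2, X_4=8]  = 24

24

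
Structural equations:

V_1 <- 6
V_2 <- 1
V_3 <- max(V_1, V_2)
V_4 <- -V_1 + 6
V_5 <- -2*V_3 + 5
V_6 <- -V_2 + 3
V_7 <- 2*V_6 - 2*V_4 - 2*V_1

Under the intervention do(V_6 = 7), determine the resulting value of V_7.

Intervening sets V_6 = 7 and removes its equation (V_6 <- -V_2 + 3).
V_4 = -V_1 + 6  [with V_1=6]  = 0
V_7 = 2*V_6 - 2*V_4 - 2*V_1  [with V_6=7, V_4=0, V_1=6]  = 2

2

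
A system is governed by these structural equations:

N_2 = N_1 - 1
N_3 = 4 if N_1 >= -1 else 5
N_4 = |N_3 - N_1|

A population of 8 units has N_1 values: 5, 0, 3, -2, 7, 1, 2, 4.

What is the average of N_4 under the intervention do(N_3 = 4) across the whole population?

2.5

Under do(N_3=4), N_3's equation is replaced by N_3=4 for every unit. Per-unit N_4: 1, 4, 1, 6, 3, 3, 2, 0. Mean = 2.5.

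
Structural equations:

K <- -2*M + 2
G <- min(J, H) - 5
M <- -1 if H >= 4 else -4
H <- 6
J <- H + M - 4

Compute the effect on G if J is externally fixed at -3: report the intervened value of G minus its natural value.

do(J=-3) replaces the equation J <- H + M - 4 with the constant J = -3.
G = min(J, H) - 5  [with J=-3, H=6]  = -8
Without intervention: M = -1 if H >= 4 else -4  [with H=6]  = -1; J = H + M - 4  [with H=6, M=-1]  = 1; G = min(J, H) - 5  [with J=1, H=6]  = -4.
Change = -8 − (-4) = -4.

-4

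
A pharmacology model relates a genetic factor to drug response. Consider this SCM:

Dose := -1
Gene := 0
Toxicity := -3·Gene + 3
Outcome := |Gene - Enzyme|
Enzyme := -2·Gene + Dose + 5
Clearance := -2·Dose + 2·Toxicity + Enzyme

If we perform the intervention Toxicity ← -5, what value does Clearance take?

-4

Intervening sets Toxicity = -5 and removes its equation (Toxicity := -3·Gene + 3).
Enzyme = -2·Gene + Dose + 5  [with Gene=0, Dose=-1]  = 4
Clearance = -2·Dose + 2·Toxicity + Enzyme  [with Dose=-1, Toxicity=-5, Enzyme=4]  = -4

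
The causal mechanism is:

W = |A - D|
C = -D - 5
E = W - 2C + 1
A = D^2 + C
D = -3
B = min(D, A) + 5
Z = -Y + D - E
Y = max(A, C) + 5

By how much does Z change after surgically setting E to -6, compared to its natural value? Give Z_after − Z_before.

do(E=-6) replaces the equation E = W - 2C + 1 with the constant E = -6.
C = -D - 5  [with D=-3]  = -2
A = D^2 + C  [with D=-3, C=-2]  = 7
Y = max(A, C) + 5  [with A=7, C=-2]  = 12
Z = -Y + D - E  [with Y=12, D=-3, E=-6]  = -9
Without intervention: C = -D - 5  [with D=-3]  = -2; A = D^2 + C  [with D=-3, C=-2]  = 7; W = |A - D|  [with A=7, D=-3]  = 10; Y = max(A, C) + 5  [with A=7, C=-2]  = 12; E = W - 2C + 1  [with W=10, C=-2]  = 15; Z = -Y + D - E  [with Y=12, D=-3, E=15]  = -30.
Change = -9 − (-30) = 21.

21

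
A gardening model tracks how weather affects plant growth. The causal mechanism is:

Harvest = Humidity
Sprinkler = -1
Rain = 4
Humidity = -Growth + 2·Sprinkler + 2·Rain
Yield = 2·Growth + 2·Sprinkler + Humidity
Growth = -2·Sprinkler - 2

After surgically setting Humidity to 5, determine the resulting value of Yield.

Intervening sets Humidity = 5 and removes its equation (Humidity = -Growth + 2·Sprinkler + 2·Rain).
Growth = -2·Sprinkler - 2  [with Sprinkler=-1]  = 0
Yield = 2·Growth + 2·Sprinkler + Humidity  [with Growth=0, Sprinkler=-1, Humidity=5]  = 3

3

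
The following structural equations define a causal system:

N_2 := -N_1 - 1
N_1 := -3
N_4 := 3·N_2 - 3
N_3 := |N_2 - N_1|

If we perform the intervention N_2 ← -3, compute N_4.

-12

Under do(N_2=-3), the mechanism N_2 := -N_1 - 1 is discarded; N_2 is fixed at -3.
N_4 = 3·N_2 - 3  [with N_2=-3]  = -12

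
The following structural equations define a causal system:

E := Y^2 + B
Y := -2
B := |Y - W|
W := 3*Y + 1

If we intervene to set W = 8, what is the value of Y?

-2

Under do(W=8), the mechanism W := 3*Y + 1 is discarded; W is fixed at 8.
Y is not downstream of the intervention, so its value is determined by the original equations.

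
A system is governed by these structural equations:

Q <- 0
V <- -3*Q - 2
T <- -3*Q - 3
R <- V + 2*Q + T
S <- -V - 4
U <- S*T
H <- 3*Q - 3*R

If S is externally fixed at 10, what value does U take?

The intervention breaks the incoming arrows to S: S <- -V - 4 no longer applies, and S = 10.
T = -3*Q - 3  [with Q=0]  = -3
U = S*T  [with S=10, T=-3]  = -30

-30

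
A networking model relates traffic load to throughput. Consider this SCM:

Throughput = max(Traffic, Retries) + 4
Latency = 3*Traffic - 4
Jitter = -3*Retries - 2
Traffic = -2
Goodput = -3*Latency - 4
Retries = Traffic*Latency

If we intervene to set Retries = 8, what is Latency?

Under do(Retries=8), the mechanism Retries = Traffic*Latency is discarded; Retries is fixed at 8.
Since Latency is not a descendant of the intervened variable, it is unaffected.
Latency = 3*Traffic - 4  [with Traffic=-2]  = -10

-10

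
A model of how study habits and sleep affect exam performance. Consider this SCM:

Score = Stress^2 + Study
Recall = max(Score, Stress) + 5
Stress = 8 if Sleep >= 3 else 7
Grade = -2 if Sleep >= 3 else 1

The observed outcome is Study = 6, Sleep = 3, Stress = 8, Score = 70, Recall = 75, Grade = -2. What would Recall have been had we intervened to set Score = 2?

13

Intervening sets Score = 2 and removes its equation (Score = Stress^2 + Study).
Stress = 8 if Sleep >= 3 else 7  [with Sleep=3]  = 8
Recall = max(Score, Stress) + 5  [with Score=2, Stress=8]  = 13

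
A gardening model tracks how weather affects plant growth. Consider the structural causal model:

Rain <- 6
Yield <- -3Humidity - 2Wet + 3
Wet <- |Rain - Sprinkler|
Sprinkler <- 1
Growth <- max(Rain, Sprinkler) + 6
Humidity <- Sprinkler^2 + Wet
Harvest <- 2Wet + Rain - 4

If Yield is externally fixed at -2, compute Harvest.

Intervening sets Yield = -2 and removes its equation (Yield <- -3Humidity - 2Wet + 3).
No directed path runs from Yield to Harvest, so Harvest keeps its natural value.
Wet = |Rain - Sprinkler|  [with Rain=6, Sprinkler=1]  = 5
Harvest = 2Wet + Rain - 4  [with Wet=5, Rain=6]  = 12

12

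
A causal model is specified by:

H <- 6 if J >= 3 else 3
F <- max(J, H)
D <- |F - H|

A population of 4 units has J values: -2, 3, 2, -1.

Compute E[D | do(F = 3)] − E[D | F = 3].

0.75

The intervention sets F=3 in all 4 units regardless of J. Recomputing D per unit gives 0, 3, 0, 0; average 0.75.
E[D|F=3] averages over only the 3 units with F=3 (J = -2, 2, -1): D = 0, 0, 0, mean 0.
Difference = 0.75 − 0 = 0.75.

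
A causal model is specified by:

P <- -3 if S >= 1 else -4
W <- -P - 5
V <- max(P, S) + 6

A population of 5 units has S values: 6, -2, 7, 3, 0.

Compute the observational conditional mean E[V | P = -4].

Observing P=-4 restricts to units where P's equation naturally yields -4: S ∈ {-2, 0}. In that subpopulation V = 4, 6, mean 5.

5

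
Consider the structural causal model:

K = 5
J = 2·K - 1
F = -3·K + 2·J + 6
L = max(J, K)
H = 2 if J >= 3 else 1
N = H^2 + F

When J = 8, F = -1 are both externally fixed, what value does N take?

3

Under do(J = 8, F = -1), each intervened variable's structural equation is replaced by its fixed value.
H = 2 if J >= 3 else 1  [with J=8]  = 2
N = H^2 + F  [with H=2, F=-1]  = 3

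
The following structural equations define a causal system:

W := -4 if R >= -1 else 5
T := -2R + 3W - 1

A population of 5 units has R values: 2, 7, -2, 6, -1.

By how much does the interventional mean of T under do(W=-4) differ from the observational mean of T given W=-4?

2.2

Under do(W=-4), W's equation is replaced by W=-4 for every unit. Per-unit T: -17, -27, -9, -25, -11. Mean = -17.8.
Conditioning on W=-4 selects the 4 unit(s) with R ∈ {2, 7, 6, -1}. Their T values: -17, -27, -25, -11. Mean = -20.
Difference = -17.8 − (-20) = 2.2.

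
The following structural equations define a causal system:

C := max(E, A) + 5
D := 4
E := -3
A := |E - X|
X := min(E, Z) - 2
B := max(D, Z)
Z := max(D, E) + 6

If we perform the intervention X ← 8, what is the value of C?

16

Under do(X=8), the mechanism X := min(E, Z) - 2 is discarded; X is fixed at 8.
A = |E - X|  [with E=-3, X=8]  = 11
C = max(E, A) + 5  [with E=-3, A=11]  = 16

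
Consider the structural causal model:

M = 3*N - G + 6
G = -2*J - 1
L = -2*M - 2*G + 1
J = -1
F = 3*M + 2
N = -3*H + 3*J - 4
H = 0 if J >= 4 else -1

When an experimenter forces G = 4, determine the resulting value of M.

-10

do(G=4) replaces the equation G = -2*J - 1 with the constant G = 4.
H = 0 if J >= 4 else -1  [with J=-1]  = -1
N = -3*H + 3*J - 4  [with H=-1, J=-1]  = -4
M = 3*N - G + 6  [with N=-4, G=4]  = -10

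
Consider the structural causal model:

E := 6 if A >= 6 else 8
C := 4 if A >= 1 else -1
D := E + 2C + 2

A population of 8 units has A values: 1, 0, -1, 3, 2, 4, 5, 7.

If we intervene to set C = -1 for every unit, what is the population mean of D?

7.75

Under do(C=-1), C's equation is replaced by C=-1 for every unit. Per-unit D: 8, 8, 8, 8, 8, 8, 8, 6. Mean = 7.75.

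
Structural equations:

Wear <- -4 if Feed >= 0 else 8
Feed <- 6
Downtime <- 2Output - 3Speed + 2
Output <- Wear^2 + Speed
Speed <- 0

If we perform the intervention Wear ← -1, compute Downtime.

do(Wear=-1) replaces the equation Wear <- -4 if Feed >= 0 else 8 with the constant Wear = -1.
Output = Wear^2 + Speed  [with Wear=-1, Speed=0]  = 1
Downtime = 2Output - 3Speed + 2  [with Output=1, Speed=0]  = 4

4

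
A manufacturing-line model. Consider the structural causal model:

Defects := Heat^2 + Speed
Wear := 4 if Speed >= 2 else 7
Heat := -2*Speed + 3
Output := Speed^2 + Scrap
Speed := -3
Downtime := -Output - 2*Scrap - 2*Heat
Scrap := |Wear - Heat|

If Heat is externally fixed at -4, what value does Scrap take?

11

do(Heat=-4) replaces the equation Heat := -2*Speed + 3 with the constant Heat = -4.
Wear = 4 if Speed >= 2 else 7  [with Speed=-3]  = 7
Scrap = |Wear - Heat|  [with Wear=7, Heat=-4]  = 11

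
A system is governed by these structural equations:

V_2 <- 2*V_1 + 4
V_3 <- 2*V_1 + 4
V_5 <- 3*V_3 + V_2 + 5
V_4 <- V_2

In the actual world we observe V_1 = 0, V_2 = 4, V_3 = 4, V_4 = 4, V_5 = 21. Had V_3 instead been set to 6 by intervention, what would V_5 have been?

27

do(V_3=6) replaces the equation V_3 <- 2*V_1 + 4 with the constant V_3 = 6.
V_2 = 2*V_1 + 4  [with V_1=0]  = 4
V_5 = 3*V_3 + V_2 + 5  [with V_3=6, V_2=4]  = 27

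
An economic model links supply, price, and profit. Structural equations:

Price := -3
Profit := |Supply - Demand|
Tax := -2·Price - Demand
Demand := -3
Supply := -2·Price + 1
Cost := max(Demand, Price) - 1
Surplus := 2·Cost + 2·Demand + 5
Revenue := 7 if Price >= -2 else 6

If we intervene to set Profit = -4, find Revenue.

6

The intervention breaks the incoming arrows to Profit: Profit := |Supply - Demand| no longer applies, and Profit = -4.
Revenue is not downstream of the intervention, so its value is determined by the original equations.
Revenue = 7 if Price >= -2 else 6  [with Price=-3]  = 6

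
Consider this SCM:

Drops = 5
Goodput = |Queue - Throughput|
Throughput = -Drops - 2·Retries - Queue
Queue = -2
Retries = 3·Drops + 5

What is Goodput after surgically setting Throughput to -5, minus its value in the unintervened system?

-38

Intervening sets Throughput = -5 and removes its equation (Throughput = -Drops - 2·Retries - Queue).
Goodput = |Queue - Throughput|  [with Queue=-2, Throughput=-5]  = 3
Without intervention: Retries = 3·Drops + 5  [with Drops=5]  = 20; Throughput = -Drops - 2·Retries - Queue  [with Drops=5, Retries=20, Queue=-2]  = -43; Goodput = |Queue - Throughput|  [with Queue=-2, Throughput=-43]  = 41.
Change = 3 − 41 = -38.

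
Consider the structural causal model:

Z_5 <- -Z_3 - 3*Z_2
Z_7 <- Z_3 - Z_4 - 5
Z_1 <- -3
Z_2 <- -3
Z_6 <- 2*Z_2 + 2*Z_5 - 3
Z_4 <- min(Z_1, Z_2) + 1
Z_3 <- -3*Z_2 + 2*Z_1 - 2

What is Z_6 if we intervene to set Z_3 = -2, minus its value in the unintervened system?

6

The intervention breaks the incoming arrows to Z_3: Z_3 <- -3*Z_2 + 2*Z_1 - 2 no longer applies, and Z_3 = -2.
Z_5 = -Z_3 - 3*Z_2  [with Z_3=-2, Z_2=-3]  = 11
Z_6 = 2*Z_2 + 2*Z_5 - 3  [with Z_2=-3, Z_5=11]  = 13
Without intervention: Z_3 = -3*Z_2 + 2*Z_1 - 2  [with Z_2=-3, Z_1=-3]  = 1; Z_5 = -Z_3 - 3*Z_2  [with Z_3=1, Z_2=-3]  = 8; Z_6 = 2*Z_2 + 2*Z_5 - 3  [with Z_2=-3, Z_5=8]  = 7.
Change = 13 − 7 = 6.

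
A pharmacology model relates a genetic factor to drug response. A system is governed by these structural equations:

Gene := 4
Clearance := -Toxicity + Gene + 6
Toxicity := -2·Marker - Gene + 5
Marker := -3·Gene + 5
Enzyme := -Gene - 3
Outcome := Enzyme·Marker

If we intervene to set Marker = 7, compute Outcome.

-49

The intervention breaks the incoming arrows to Marker: Marker := -3·Gene + 5 no longer applies, and Marker = 7.
Enzyme = -Gene - 3  [with Gene=4]  = -7
Outcome = Enzyme·Marker  [with Enzyme=-7, Marker=7]  = -49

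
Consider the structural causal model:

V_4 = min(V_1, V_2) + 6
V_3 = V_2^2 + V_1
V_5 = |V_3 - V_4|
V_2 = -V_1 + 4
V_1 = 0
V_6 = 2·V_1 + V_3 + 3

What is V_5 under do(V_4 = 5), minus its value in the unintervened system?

Intervening sets V_4 = 5 and removes its equation (V_4 = min(V_1, V_2) + 6).
V_2 = -V_1 + 4  [with V_1=0]  = 4
V_3 = V_2^2 + V_1  [with V_2=4, V_1=0]  = 16
V_5 = |V_3 - V_4|  [with V_3=16, V_4=5]  = 11
Without intervention: V_2 = -V_1 + 4  [with V_1=0]  = 4; V_3 = V_2^2 + V_1  [with V_2=4, V_1=0]  = 16; V_4 = min(V_1, V_2) + 6  [with V_1=0, V_2=4]  = 6; V_5 = |V_3 - V_4|  [with V_3=16, V_4=6]  = 10.
Change = 11 − 10 = 1.

1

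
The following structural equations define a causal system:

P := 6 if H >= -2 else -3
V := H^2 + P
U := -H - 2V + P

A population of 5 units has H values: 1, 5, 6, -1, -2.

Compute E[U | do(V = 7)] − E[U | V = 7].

Every unit gets V=7 under the intervention. U values become -9, -13, -14, -7, -6; E[U|do(V=7)] = -9.8.
E[U|V=7] averages over only the 2 units with V=7 (H = 1, -1): U = -9, -7, mean -8.
Difference = -9.8 − (-8) = -1.8.

-1.8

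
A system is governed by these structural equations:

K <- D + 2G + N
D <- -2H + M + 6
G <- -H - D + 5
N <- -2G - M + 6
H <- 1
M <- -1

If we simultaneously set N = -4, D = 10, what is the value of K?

-6

The joint intervention fixes N = -4, D = 10, removing each variable's own equation.
G = -H - D + 5  [with H=1, D=10]  = -6
K = D + 2G + N  [with D=10, G=-6, N=-4]  = -6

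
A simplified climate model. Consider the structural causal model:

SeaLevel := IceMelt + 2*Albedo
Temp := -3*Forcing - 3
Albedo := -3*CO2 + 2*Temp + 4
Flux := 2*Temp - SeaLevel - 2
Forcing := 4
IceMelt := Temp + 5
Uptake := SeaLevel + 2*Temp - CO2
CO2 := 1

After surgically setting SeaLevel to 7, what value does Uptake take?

-24

Intervening sets SeaLevel = 7 and removes its equation (SeaLevel := IceMelt + 2*Albedo).
Temp = -3*Forcing - 3  [with Forcing=4]  = -15
Uptake = SeaLevel + 2*Temp - CO2  [with SeaLevel=7, Temp=-15, CO2=1]  = -24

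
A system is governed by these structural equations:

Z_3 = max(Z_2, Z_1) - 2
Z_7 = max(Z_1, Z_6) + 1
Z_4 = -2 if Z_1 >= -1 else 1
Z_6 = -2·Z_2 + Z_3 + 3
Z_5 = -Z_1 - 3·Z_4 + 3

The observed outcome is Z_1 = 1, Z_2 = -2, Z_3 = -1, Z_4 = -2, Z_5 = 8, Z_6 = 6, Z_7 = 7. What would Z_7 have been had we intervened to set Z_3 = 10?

18

The intervention breaks the incoming arrows to Z_3: Z_3 = max(Z_2, Z_1) - 2 no longer applies, and Z_3 = 10.
Z_6 = -2·Z_2 + Z_3 + 3  [with Z_2=-2, Z_3=10]  = 17
Z_7 = max(Z_1, Z_6) + 1  [with Z_1=1, Z_6=17]  = 18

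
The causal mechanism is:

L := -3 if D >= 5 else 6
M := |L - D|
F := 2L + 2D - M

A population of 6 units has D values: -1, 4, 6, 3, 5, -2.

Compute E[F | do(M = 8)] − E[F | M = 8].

The intervention sets M=8 in all 6 units regardless of D. Recomputing F per unit gives 2, 12, -2, 10, -4, 0; average 3.
E[F|M=8] averages over only the 2 units with M=8 (D = 5, -2): F = -4, 0, mean -2.
Difference = 3 − (-2) = 5.

5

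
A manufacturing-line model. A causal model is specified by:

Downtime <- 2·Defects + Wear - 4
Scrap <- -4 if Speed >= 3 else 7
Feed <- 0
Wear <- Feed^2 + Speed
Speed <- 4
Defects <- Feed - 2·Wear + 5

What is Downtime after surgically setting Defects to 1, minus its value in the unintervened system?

Under do(Defects=1), the mechanism Defects <- Feed - 2·Wear + 5 is discarded; Defects is fixed at 1.
Wear = Feed^2 + Speed  [with Feed=0, Speed=4]  = 4
Downtime = 2·Defects + Wear - 4  [with Defects=1, Wear=4]  = 2
Without intervention: Wear = Feed^2 + Speed  [with Feed=0, Speed=4]  = 4; Defects = Feed - 2·Wear + 5  [with Feed=0, Wear=4]  = -3; Downtime = 2·Defects + Wear - 4  [with Defects=-3, Wear=4]  = -6.
Change = 2 − (-6) = 8.

8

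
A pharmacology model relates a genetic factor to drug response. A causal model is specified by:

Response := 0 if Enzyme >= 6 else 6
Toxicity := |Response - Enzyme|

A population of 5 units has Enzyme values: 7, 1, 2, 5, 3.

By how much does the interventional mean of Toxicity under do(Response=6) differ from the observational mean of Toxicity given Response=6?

-0.45

Every unit gets Response=6 under the intervention. Toxicity values become 1, 5, 4, 1, 3; E[Toxicity|do(Response=6)] = 2.8.
E[Toxicity|Response=6] averages over only the 4 units with Response=6 (Enzyme = 1, 2, 5, 3): Toxicity = 5, 4, 1, 3, mean 3.25.
Difference = 2.8 − 3.25 = -0.45.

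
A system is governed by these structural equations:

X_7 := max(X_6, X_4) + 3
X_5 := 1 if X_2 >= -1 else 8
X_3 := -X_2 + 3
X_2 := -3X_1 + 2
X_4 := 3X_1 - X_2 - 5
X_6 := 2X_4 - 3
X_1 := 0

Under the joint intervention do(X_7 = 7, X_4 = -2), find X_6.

-7

Setting X_7 = 7, X_4 = -2 by intervention discards those variables' equations.
X_6 = 2X_4 - 3  [with X_4=-2]  = -7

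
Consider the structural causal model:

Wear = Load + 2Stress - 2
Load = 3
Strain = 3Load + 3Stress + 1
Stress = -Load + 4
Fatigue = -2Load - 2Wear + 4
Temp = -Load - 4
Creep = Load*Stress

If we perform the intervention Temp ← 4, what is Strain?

13

Under do(Temp=4), the mechanism Temp = -Load - 4 is discarded; Temp is fixed at 4.
Since Strain is not a descendant of the intervened variable, it is unaffected.
Stress = -Load + 4  [with Load=3]  = 1
Strain = 3Load + 3Stress + 1  [with Load=3, Stress=1]  = 13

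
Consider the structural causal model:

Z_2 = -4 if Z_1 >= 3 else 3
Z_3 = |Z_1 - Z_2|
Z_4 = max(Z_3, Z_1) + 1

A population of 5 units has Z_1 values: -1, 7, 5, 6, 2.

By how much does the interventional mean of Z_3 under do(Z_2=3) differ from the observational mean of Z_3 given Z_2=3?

The intervention sets Z_2=3 in all 5 units regardless of Z_1. Recomputing Z_3 per unit gives 4, 4, 2, 3, 1; average 2.8.
Conditioning on Z_2=3 selects the 2 unit(s) with Z_1 ∈ {-1, 2}. Their Z_3 values: 4, 1. Mean = 2.5.
Difference = 2.8 − 2.5 = 0.3.

0.3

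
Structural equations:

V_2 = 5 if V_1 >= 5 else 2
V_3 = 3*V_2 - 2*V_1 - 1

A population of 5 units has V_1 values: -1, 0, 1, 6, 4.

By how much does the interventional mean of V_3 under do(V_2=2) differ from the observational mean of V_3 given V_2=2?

-2

Under do(V_2=2), V_2's equation is replaced by V_2=2 for every unit. Per-unit V_3: 7, 5, 3, -7, -3. Mean = 1.
E[V_3|V_2=2] averages over only the 4 units with V_2=2 (V_1 = -1, 0, 1, 4): V_3 = 7, 5, 3, -3, mean 3.
Difference = 1 − 3 = -2.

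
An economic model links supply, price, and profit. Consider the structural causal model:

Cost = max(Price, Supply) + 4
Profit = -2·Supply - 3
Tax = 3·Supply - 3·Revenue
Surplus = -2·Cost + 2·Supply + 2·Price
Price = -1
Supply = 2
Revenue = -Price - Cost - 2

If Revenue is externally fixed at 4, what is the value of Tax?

-6

Intervening sets Revenue = 4 and removes its equation (Revenue = -Price - Cost - 2).
Tax = 3·Supply - 3·Revenue  [with Supply=2, Revenue=4]  = -6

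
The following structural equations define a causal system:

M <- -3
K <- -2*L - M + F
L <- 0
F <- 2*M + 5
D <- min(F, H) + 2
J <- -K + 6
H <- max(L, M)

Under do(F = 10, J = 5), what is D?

Under do(F = 10, J = 5), each intervened variable's structural equation is replaced by its fixed value.
H = max(L, M)  [with L=0, M=-3]  = 0
D = min(F, H) + 2  [with F=10, H=0]  = 2

2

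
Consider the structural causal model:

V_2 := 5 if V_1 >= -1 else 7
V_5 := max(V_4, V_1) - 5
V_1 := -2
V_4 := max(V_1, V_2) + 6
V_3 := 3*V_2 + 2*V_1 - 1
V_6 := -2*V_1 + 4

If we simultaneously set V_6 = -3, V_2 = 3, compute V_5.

4

The joint intervention fixes V_6 = -3, V_2 = 3, removing each variable's own equation.
V_4 = max(V_1, V_2) + 6  [with V_1=-2, V_2=3]  = 9
V_5 = max(V_4, V_1) - 5  [with V_4=9, V_1=-2]  = 4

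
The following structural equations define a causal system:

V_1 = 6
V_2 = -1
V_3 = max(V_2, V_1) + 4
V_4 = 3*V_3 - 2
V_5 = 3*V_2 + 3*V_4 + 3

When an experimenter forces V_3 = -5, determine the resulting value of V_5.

-51

do(V_3=-5) replaces the equation V_3 = max(V_2, V_1) + 4 with the constant V_3 = -5.
V_4 = 3*V_3 - 2  [with V_3=-5]  = -17
V_5 = 3*V_2 + 3*V_4 + 3  [with V_2=-1, V_4=-17]  = -51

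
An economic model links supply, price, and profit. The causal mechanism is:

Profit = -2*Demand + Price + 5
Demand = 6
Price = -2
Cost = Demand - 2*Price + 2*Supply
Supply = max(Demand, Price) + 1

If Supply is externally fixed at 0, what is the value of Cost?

The intervention breaks the incoming arrows to Supply: Supply = max(Demand, Price) + 1 no longer applies, and Supply = 0.
Cost = Demand - 2*Price + 2*Supply  [with Demand=6, Price=-2, Supply=0]  = 10

10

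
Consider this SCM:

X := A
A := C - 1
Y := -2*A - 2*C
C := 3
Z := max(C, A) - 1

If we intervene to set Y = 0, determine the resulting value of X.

2

The intervention breaks the incoming arrows to Y: Y := -2*A - 2*C no longer applies, and Y = 0.
Since X is not a descendant of the intervened variable, it is unaffected.
A = C - 1  [with C=3]  = 2
X = A  [with A=2]  = 2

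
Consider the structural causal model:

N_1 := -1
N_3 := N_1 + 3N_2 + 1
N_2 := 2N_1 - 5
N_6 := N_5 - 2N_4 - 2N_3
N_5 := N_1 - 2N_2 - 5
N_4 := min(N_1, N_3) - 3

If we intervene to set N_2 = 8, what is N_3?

The intervention breaks the incoming arrows to N_2: N_2 := 2N_1 - 5 no longer applies, and N_2 = 8.
N_3 = N_1 + 3N_2 + 1  [with N_1=-1, N_2=8]  = 24

24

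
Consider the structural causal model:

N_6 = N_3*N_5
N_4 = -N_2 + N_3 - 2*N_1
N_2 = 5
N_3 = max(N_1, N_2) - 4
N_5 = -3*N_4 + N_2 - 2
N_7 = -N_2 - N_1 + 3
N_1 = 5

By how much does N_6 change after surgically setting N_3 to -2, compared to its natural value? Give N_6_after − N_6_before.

The intervention breaks the incoming arrows to N_3: N_3 = max(N_1, N_2) - 4 no longer applies, and N_3 = -2.
N_4 = -N_2 + N_3 - 2*N_1  [with N_2=5, N_3=-2, N_1=5]  = -17
N_5 = -3*N_4 + N_2 - 2  [with N_4=-17, N_2=5]  = 54
N_6 = N_3*N_5  [with N_3=-2, N_5=54]  = -108
Without intervention: N_3 = max(N_1, N_2) - 4  [with N_1=5, N_2=5]  = 1; N_4 = -N_2 + N_3 - 2*N_1  [with N_2=5, N_3=1, N_1=5]  = -14; N_5 = -3*N_4 + N_2 - 2  [with N_4=-14, N_2=5]  = 45; N_6 = N_3*N_5  [with N_3=1, N_5=45]  = 45.
Change = -108 − 45 = -153.

-153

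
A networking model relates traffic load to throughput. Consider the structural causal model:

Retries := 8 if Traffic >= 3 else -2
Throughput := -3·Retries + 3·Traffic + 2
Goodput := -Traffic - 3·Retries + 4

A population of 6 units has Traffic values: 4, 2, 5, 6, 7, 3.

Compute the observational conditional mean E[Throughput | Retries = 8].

E[Throughput|Retries=8] averages over only the 5 units with Retries=8 (Traffic = 4, 5, 6, 7, 3): Throughput = -10, -7, -4, -1, -13, mean -7.

-7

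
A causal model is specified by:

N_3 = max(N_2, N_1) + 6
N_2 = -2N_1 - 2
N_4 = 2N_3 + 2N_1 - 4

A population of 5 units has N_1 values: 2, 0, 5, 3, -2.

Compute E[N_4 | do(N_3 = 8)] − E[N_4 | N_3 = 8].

do(N_3=8) breaks N_3's dependence on N_1. With N_3=8 fixed, N_4 across the units is 16, 12, 22, 18, 8, mean 15.2.
Observing N_3=8 restricts to units where N_3's equation naturally yields 8: N_1 ∈ {2, -2}. In that subpopulation N_4 = 16, 8, mean 12.
Difference = 15.2 − 12 = 3.2.

3.2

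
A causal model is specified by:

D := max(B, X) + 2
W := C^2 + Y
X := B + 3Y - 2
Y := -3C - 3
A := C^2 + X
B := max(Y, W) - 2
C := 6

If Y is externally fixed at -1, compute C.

Under do(Y=-1), the mechanism Y := -3C - 3 is discarded; Y is fixed at -1.
C is not downstream of the intervention, so its value is determined by the original equations.

6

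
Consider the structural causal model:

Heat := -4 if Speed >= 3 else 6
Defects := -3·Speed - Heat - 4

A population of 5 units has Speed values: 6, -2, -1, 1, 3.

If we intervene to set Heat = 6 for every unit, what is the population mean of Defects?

do(Heat=6) breaks Heat's dependence on Speed. With Heat=6 fixed, Defects across the units is -28, -4, -7, -13, -19, mean -14.2.

-14.2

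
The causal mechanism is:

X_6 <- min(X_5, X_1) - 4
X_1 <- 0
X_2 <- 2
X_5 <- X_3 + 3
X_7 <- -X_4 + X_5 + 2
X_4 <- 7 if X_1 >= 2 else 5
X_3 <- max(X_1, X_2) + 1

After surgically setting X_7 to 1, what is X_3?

3

Intervening sets X_7 = 1 and removes its equation (X_7 <- -X_4 + X_5 + 2).
X_3 is not downstream of the intervention, so its value is determined by the original equations.
X_3 = max(X_1, X_2) + 1  [with X_1=0, X_2=2]  = 3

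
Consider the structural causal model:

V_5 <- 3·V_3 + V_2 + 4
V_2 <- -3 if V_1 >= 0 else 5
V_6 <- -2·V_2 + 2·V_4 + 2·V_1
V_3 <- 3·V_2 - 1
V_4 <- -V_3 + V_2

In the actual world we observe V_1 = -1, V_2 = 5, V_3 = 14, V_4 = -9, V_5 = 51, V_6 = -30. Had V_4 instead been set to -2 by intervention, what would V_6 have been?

Under do(V_4=-2), the mechanism V_4 <- -V_3 + V_2 is discarded; V_4 is fixed at -2.
V_2 = -3 if V_1 >= 0 else 5  [with V_1=-1]  = 5
V_6 = -2·V_2 + 2·V_4 + 2·V_1  [with V_2=5, V_4=-2, V_1=-1]  = -16

-16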